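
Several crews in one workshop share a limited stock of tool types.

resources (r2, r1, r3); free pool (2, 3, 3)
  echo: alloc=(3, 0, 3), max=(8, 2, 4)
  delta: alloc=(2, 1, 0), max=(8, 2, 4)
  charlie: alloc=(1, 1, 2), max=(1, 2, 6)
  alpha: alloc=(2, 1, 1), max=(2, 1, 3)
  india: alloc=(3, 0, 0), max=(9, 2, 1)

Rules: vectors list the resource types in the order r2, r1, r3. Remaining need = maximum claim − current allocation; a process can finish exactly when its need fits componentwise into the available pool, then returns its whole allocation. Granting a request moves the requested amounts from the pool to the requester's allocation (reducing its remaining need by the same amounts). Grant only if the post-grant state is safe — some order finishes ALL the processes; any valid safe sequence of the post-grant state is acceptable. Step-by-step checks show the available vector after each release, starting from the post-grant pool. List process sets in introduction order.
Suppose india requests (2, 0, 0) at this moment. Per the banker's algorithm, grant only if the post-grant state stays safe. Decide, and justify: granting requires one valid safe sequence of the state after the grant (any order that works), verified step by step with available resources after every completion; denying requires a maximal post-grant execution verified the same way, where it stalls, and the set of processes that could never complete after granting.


DENY — the pretend-granted state is unsafe.
Key observation: the wall is r2: completing alpha, charlie brings the pool only to (3, 5, 6), and all the rest need more.
On the post-grant state, alpha, charlie is a maximal run — nothing extends it. Check, step by step:
  pool = (0, 3, 3)
  alpha needs (0, 0, 2) <= (0, 3, 3) -> finishes; pool += (2, 1, 1) = (2, 4, 4)
  charlie needs (0, 1, 4) <= (2, 4, 4) -> finishes; pool += (1, 1, 2) = (3, 5, 6)
  echo still needs (5, 2, 1) but only (3, 5, 6) is free — short on r2
  delta still needs (6, 1, 4) but only (3, 5, 6) is free — short on r2
  india still needs (4, 2, 1) but only (3, 5, 6) is free — short on r2
Had the request been granted, echo, delta and india could never finish.


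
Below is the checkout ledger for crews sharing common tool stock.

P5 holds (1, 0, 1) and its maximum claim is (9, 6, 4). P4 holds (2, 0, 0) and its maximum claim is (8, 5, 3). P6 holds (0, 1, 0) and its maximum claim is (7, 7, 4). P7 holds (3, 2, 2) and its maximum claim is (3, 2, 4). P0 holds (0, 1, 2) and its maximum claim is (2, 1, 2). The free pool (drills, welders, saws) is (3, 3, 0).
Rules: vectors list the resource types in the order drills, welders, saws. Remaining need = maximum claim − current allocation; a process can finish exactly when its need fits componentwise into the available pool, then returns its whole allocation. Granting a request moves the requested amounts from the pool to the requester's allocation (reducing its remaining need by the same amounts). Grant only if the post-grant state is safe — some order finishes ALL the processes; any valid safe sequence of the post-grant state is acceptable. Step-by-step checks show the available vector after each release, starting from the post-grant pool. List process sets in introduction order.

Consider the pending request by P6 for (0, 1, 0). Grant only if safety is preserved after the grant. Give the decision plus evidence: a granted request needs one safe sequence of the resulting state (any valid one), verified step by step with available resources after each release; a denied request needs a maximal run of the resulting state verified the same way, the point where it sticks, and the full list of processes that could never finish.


GRANT. The post-grant state is safe; one safe sequence: P0, P7, P4, P6, P5.
Key observation: the transfer keeps a workable pool ((3, 2, 0)); P0 starts the safe sequence.
Verifying the post-grant state step by step:
  pool = (3, 2, 0)
  P0 needs (2, 0, 0) <= (3, 2, 0) -> finishes; pool += (0, 1, 2) = (3, 3, 2)
  P7 needs (0, 0, 2) <= (3, 3, 2) -> finishes; pool += (3, 2, 2) = (6, 5, 4)
  P4 needs (6, 5, 3) <= (6, 5, 4) -> finishes; pool += (2, 0, 0) = (8, 5, 4)
  P6 needs (7, 5, 4) <= (8, 5, 4) -> finishes; pool += (0, 2, 0) = (8, 7, 4)
  P5 needs (8, 6, 3) <= (8, 7, 4) -> finishes; pool += (1, 0, 1) = (9, 7, 5)


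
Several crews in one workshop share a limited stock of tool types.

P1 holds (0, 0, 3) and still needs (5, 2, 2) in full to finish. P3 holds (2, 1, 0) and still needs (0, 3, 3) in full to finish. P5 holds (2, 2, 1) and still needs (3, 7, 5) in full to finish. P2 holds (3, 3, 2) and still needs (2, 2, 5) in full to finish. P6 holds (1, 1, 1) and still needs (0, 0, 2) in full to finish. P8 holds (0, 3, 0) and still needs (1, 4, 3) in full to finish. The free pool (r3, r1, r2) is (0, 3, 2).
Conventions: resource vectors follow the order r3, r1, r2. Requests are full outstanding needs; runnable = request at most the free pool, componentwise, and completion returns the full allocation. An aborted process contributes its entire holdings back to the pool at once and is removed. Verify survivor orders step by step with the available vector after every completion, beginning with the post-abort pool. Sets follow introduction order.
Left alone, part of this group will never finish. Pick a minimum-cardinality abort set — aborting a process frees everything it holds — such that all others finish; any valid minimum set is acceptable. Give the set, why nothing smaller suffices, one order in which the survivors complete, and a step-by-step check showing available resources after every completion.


Minimum abort set: P2.
Key observation: the deadlocked P5 becomes finishable only because P2 released (3, 3, 2); it completes at step 4 below.
Minimality: the empty abort set fails — the state is deadlocked as it stands.
The survivors complete as P8, P6, P3, P5, P1. Walking it through (starting from the post-abort pool):
  pool = (3, 6, 4)
  P8: need (1, 4, 3) fits (3, 6, 4); releases (0, 3, 0), pool now (3, 9, 4)
  P6: need (0, 0, 2) fits (3, 9, 4); releases (1, 1, 1), pool now (4, 10, 5)
  P3: need (0, 3, 3) fits (4, 10, 5); releases (2, 1, 0), pool now (6, 11, 5)
  P5: need (3, 7, 5) fits (6, 11, 5); releases (2, 2, 1), pool now (8, 13, 6)
  P1: need (5, 2, 2) fits (8, 13, 6); releases (0, 0, 3), pool now (8, 13, 9)


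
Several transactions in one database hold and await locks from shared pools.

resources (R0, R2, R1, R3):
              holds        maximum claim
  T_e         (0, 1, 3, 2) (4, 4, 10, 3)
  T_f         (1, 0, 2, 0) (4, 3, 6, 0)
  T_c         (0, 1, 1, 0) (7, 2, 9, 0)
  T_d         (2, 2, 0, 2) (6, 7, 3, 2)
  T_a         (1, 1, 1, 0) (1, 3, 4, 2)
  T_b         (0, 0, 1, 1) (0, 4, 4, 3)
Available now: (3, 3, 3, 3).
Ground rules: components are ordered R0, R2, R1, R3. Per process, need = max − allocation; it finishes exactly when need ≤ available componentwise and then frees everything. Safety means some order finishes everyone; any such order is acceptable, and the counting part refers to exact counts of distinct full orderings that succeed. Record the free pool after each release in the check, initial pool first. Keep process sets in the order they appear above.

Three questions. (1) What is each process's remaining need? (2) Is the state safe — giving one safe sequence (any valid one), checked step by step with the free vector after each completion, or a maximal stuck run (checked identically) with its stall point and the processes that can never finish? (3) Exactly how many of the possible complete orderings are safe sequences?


(1) Need matrix, components ordered R0, R2, R1, R3:
  T_e: (4, 3, 7, 1)
  T_f: (3, 3, 4, 0)
  T_c: (7, 1, 8, 0)
  T_d: (4, 5, 3, 0)
  T_a: (0, 2, 3, 2)
  T_b: (0, 4, 3, 2)
(2) SAFE. One safe sequence: T_a, T_b, T_f, T_e, T_d, T_c.
Key observation: at T_a the run first touches a limit — (0, 2, 3, 2) against (3, 3, 3, 3), exact on a resource it actually requests.
Step-by-step check:
  pool = (3, 3, 3, 3)
  T_a needs (0, 2, 3, 2) <= (3, 3, 3, 3) -> finishes; pool += (1, 1, 1, 0) = (4, 4, 4, 3)
  T_b needs (0, 4, 3, 2) <= (4, 4, 4, 3) -> finishes; pool += (0, 0, 1, 1) = (4, 4, 5, 4)
  T_f needs (3, 3, 4, 0) <= (4, 4, 5, 4) -> finishes; pool += (1, 0, 2, 0) = (5, 4, 7, 4)
  T_e needs (4, 3, 7, 1) <= (5, 4, 7, 4) -> finishes; pool += (0, 1, 3, 2) = (5, 5, 10, 6)
  T_d needs (4, 5, 3, 0) <= (5, 5, 10, 6) -> finishes; pool += (2, 2, 0, 2) = (7, 7, 10, 8)
  T_c needs (7, 1, 8, 0) <= (7, 7, 10, 8) -> finishes; pool += (0, 1, 1, 0) = (7, 8, 11, 8)
(3) The exact count: 2 of the possible complete orderings are safe sequences.


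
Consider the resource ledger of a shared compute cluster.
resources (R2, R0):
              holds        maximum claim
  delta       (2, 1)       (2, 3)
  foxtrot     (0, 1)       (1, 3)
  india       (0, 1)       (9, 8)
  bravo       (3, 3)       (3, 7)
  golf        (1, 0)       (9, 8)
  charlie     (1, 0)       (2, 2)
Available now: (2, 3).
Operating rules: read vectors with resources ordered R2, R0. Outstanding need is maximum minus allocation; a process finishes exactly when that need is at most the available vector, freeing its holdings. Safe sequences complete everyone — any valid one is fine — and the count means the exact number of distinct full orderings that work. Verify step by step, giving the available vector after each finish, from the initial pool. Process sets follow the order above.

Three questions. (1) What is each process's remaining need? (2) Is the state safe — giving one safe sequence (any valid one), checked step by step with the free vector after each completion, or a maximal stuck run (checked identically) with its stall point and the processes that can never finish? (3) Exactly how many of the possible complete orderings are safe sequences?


(1) Remaining need (order R2, R0):
  delta: (0, 2)
  foxtrot: (1, 2)
  india: (9, 7)
  bravo: (0, 4)
  golf: (8, 8)
  charlie: (1, 2)
(2) SAFE, for example via the order foxtrot, bravo, charlie, delta, golf, india.
Key observation: the order's first zero-slack moment is bravo ((0, 4) needed, (2, 4) free — a requested resource with nothing to spare).
Step-by-step check:
  pool = (2, 3)
  run foxtrot (needs (1, 2), free (2, 3)); after release of (0, 1) the pool is (2, 4)
  run bravo (needs (0, 4), free (2, 4)); after release of (3, 3) the pool is (5, 7)
  run charlie (needs (1, 2), free (5, 7)); after release of (1, 0) the pool is (6, 7)
  run delta (needs (0, 2), free (6, 7)); after release of (2, 1) the pool is (8, 8)
  run golf (needs (8, 8), free (8, 8)); after release of (1, 0) the pool is (9, 8)
  run india (needs (9, 7), free (9, 8)); after release of (0, 1) the pool is (9, 9)
(3) Exactly 16 of the possible complete orderings are safe sequences.


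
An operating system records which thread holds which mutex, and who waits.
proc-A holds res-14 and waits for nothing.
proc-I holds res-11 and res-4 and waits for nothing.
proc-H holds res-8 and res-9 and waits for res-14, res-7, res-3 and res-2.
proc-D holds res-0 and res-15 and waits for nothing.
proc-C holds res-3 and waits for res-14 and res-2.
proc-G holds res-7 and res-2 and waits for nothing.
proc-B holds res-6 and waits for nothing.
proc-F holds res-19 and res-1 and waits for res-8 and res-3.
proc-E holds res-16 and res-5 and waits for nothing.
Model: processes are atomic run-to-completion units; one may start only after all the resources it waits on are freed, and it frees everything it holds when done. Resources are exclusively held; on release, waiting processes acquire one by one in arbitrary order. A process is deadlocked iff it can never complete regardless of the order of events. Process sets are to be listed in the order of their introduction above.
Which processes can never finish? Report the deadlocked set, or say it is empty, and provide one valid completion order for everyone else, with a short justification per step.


The deadlocked set is empty.
Key observation: although several processes wait, no cycle exists — each chain bottoms out at a free runner.
A valid finishing order for the others: proc-A, proc-B, proc-I, proc-G, proc-D, proc-C, proc-E, proc-H, proc-F.
Check, step by step:
  proc-A: no waits; runs immediately, freeing res-14
  proc-B: no waits; runs immediately, freeing res-6
  proc-I: no waits; runs immediately, freeing res-11 and res-4
  proc-G: no waits; runs immediately, freeing res-7 and res-2
  proc-D: no waits; runs immediately, freeing res-0 and res-15
  proc-C waits on res-14 and res-2 — all released -> runs and releases res-3
  proc-E: no waits; runs immediately, freeing res-16 and res-5
  proc-H waits on res-14, res-7, res-3 and res-2 — all released -> runs and releases res-8 and res-9
  proc-F waits on res-8 and res-3 — all released -> runs and releases res-19 and res-1


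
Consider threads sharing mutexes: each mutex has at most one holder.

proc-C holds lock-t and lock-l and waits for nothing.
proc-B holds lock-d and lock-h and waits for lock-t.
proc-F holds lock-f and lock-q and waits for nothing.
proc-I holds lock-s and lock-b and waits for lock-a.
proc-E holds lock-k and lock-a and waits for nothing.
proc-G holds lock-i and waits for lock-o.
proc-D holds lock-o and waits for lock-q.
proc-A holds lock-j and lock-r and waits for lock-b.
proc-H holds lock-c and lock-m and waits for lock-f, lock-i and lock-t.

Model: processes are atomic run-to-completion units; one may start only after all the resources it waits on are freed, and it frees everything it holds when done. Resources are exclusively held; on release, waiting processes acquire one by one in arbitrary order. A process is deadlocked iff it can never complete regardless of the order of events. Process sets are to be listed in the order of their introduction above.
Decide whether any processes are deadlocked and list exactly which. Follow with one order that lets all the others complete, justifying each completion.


Nothing here is deadlocked.
Key observation: no waiting chain loops back on itself — every chain ends at a process that waits on nothing, so everyone eventually runs.
One completion order for the rest: proc-F, proc-D, proc-C, proc-B, proc-E, proc-G, proc-H, proc-I, proc-A.
Step-by-step check:
  proc-F: no waits; runs immediately, freeing lock-f and lock-q
  proc-D waits on lock-q — all released -> runs and releases lock-o
  proc-C: no waits; runs immediately, freeing lock-t and lock-l
  proc-B waits on lock-t — all released -> runs and releases lock-d and lock-h
  proc-E: no waits; runs immediately, freeing lock-k and lock-a
  proc-G waits on lock-o — all released -> runs and releases lock-i
  proc-H waits on lock-f, lock-i and lock-t — all released -> runs and releases lock-c and lock-m
  proc-I waits on lock-a — all released -> runs and releases lock-s and lock-b
  proc-A waits on lock-b — all released -> runs and releases lock-j and lock-r


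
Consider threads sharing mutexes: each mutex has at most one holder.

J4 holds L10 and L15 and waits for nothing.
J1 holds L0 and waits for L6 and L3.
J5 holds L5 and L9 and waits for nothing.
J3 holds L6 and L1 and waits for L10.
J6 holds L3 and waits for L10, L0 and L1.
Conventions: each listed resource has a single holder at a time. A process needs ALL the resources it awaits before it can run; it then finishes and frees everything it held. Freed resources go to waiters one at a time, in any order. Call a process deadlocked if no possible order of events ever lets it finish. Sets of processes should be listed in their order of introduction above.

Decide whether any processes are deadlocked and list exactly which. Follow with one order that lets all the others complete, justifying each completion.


The deadlocked set is J1 and J6.
Key observation: the wait chain closes on itself along J1 -> J6 -> J1; no other process is dragged down with it.
The rest can finish in the order J4, J5, J3.
Check, step by step:
  run J4 (it waits on nothing); releases L10 and L15
  run J5 (it waits on nothing); releases L5 and L9
  run J3 (all its waits — L10 — are resolved); releases L6 and L1


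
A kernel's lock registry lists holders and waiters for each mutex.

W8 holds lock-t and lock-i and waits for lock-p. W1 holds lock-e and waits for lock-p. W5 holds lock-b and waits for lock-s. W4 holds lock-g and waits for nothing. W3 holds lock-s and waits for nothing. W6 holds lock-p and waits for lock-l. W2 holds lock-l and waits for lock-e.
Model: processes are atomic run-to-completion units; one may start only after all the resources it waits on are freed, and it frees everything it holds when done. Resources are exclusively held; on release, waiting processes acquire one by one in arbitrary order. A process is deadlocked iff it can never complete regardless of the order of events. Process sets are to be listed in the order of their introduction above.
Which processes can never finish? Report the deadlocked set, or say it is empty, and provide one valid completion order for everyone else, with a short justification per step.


The deadlocked set is W8, W1, W6 and W2.
Key observation: nobody on the ring W6 -> W2 -> W1 -> W6 can start until another member finishes, which never happens; W8 waits into the deadlock from upstream.
A valid finishing order for the others: W3, W4, W5.
Check, step by step:
  W3: no waits; runs immediately, freeing lock-s
  W4: no waits; runs immediately, freeing lock-g
  run W5 (all its waits — lock-s — are resolved); releases lock-b


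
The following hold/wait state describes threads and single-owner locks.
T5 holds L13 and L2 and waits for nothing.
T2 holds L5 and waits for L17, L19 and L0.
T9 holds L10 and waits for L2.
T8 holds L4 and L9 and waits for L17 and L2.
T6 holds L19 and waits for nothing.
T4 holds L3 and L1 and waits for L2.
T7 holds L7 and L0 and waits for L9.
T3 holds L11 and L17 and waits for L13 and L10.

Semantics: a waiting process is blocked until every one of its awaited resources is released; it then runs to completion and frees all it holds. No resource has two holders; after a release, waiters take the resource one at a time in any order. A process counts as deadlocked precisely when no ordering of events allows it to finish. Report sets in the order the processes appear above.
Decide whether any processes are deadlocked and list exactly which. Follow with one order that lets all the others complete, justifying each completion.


No process is deadlocked.
Key observation: every chain of waits terminates; starting from the processes that wait on nothing, all the rest unlock in turn.
One completion order for the rest: T5, T9, T3, T8, T7, T4, T6, T2.
Walking it through:
  T5: no waits; runs immediately, freeing L13 and L2
  run T9 (all its waits — L2 — are resolved); releases L10
  run T3 (all its waits — L13 and L10 — are resolved); releases L11 and L17
  run T8 (all its waits — L17 and L2 — are resolved); releases L4 and L9
  run T7 (all its waits — L9 — are resolved); releases L7 and L0
  run T4 (all its waits — L2 — are resolved); releases L3 and L1
  T6: no waits; runs immediately, freeing L19
  run T2 (all its waits — L17, L19 and L0 — are resolved); releases L5


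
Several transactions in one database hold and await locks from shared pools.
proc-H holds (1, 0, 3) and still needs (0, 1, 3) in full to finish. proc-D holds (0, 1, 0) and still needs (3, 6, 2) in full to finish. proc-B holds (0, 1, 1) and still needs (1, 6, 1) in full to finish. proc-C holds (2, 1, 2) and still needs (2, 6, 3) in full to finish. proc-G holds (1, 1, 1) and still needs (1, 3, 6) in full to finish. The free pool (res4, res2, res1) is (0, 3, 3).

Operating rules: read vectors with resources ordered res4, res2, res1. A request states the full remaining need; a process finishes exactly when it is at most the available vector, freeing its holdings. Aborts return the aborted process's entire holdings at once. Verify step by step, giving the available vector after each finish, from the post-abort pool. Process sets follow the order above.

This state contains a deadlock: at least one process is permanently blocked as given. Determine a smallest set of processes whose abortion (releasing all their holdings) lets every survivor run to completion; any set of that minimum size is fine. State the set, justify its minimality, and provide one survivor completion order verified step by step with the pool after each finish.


Minimum abort set: proc-D and proc-B.
Key observation: aborting proc-D and proc-B returns (0, 2, 1), and proc-C — hopeless before — runs at step 3 with the returned capacity in the pool.
Why nothing smaller works — every single abort fails: proc-H alone leaves proc-D blocked (short on res4 and res2); proc-D alone leaves proc-B blocked (short on res2); proc-B alone leaves proc-D blocked (short on res4 and res2); proc-C alone leaves proc-D blocked (short on res2); proc-G alone leaves proc-D blocked (short on res4 and res2).
The survivors complete as proc-H, proc-G, proc-C. Verifying each step (starting from the post-abort pool):
  pool = (0, 5, 4)
  proc-H: need (0, 1, 3) fits (0, 5, 4); releases (1, 0, 3), pool now (1, 5, 7)
  proc-G: need (1, 3, 6) fits (1, 5, 7); releases (1, 1, 1), pool now (2, 6, 8)
  proc-C: need (2, 6, 3) fits (2, 6, 8); releases (2, 1, 2), pool now (4, 7, 10)


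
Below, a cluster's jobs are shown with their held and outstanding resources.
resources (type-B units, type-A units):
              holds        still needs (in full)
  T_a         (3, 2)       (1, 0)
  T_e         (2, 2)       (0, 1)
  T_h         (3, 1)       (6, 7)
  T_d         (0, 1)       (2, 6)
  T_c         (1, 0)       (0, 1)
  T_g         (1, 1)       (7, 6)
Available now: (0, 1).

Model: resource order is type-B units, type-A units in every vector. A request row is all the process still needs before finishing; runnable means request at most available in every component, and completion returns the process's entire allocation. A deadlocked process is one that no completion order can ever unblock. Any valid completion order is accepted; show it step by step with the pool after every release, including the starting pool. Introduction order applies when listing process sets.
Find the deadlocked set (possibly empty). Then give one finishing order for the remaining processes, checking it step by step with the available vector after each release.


Deadlocked: T_h, T_d and T_g.
Key observation: the pool after T_e, T_c, T_a is (6, 5); every surviving request exceeds it in type-A units, so progress ends there.
A valid finishing order for the others: T_e, T_c, T_a. Check, step by step:
  pool = (0, 1)
  T_e: need (0, 1) fits (0, 1); releases (2, 2), pool now (2, 3)
  T_c: need (0, 1) fits (2, 3); releases (1, 0), pool now (3, 3)
  T_a: need (1, 0) fits (3, 3); releases (3, 2), pool now (6, 5)
The blocked processes can never fit:
  T_h still needs (6, 7) but only (6, 5) is free — short on type-A units
  T_d still needs (2, 6) but only (6, 5) is free — short on type-A units
  T_g still needs (7, 6) but only (6, 5) is free — short on type-B units and type-A units


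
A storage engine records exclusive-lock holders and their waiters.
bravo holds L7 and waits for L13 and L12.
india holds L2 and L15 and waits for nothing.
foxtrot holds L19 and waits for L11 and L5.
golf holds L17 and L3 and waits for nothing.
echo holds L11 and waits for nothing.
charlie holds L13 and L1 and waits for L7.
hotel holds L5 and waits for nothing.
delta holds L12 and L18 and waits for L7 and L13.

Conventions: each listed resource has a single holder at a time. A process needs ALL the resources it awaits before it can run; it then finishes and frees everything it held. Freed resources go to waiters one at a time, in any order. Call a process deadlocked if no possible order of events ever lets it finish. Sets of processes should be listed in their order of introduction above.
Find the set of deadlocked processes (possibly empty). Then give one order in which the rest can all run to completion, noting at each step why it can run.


Deadlocked set: bravo, charlie and delta.
Key observation: bravo -> charlie -> bravo is a circular wait — nothing in it can go first; delta is caught in further circular waits.
A valid finishing order for the others: india, echo, golf, hotel, foxtrot.
Step-by-step check:
  india: no waits; runs immediately, freeing L2 and L15
  echo: no waits; runs immediately, freeing L11
  golf: no waits; runs immediately, freeing L17 and L3
  hotel: no waits; runs immediately, freeing L5
  foxtrot: everything it awaited (L11 and L5) is free; runs, freeing L19


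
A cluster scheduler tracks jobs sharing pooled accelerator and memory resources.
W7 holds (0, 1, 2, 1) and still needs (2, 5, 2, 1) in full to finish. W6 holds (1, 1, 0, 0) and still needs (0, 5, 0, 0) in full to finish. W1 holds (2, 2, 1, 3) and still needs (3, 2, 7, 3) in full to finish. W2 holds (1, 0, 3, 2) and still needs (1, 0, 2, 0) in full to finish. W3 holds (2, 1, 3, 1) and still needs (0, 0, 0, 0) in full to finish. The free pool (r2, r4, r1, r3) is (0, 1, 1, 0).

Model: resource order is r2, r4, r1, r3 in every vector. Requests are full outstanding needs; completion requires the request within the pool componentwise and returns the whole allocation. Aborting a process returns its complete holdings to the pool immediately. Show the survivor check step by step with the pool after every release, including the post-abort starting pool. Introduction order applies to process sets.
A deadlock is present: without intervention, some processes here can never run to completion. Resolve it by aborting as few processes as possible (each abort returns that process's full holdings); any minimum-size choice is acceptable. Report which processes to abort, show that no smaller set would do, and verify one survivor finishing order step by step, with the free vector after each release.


The answer: abort W7.
Key observation: W6 had no path to completion before; after the abort of W7 ((0, 1, 2, 1) returned), step 4 is where it fits.
No smaller set exists: with zero aborts the deadlock remains.
One survivor order: W3, W2, W1, W6. Verifying each step (post-abort pool first):
  pool = (0, 2, 3, 1)
  W3 needs (0, 0, 0, 0) <= (0, 2, 3, 1) -> finishes; pool += (2, 1, 3, 1) = (2, 3, 6, 2)
  W2 needs (1, 0, 2, 0) <= (2, 3, 6, 2) -> finishes; pool += (1, 0, 3, 2) = (3, 3, 9, 4)
  W1 needs (3, 2, 7, 3) <= (3, 3, 9, 4) -> finishes; pool += (2, 2, 1, 3) = (5, 5, 10, 7)
  W6 needs (0, 5, 0, 0) <= (5, 5, 10, 7) -> finishes; pool += (1, 1, 0, 0) = (6, 6, 10, 7)


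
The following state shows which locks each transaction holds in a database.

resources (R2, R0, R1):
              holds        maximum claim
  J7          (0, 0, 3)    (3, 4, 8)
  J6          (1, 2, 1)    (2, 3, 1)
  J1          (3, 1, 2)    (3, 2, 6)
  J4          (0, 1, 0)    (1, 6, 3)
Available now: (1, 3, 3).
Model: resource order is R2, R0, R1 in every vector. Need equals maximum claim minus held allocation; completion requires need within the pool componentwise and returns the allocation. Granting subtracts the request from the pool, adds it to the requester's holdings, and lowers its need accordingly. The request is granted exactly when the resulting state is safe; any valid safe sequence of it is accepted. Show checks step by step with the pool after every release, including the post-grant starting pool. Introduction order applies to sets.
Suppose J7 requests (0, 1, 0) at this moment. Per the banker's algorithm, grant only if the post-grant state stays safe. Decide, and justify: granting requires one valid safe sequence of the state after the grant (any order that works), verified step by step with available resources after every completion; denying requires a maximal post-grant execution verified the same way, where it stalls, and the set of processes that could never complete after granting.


GRANT. The post-grant state is safe; one safe sequence: J6, J1, J4, J7.
Key observation: with (1, 2, 3) left after the transfer, J6 can run at once — the state stays safe.
Check on the post-grant state, step by step:
  pool = (1, 2, 3)
  run J6 (needs (1, 1, 0), free (1, 2, 3)); after release of (1, 2, 1) the pool is (2, 4, 4)
  run J1 (needs (0, 1, 4), free (2, 4, 4)); after release of (3, 1, 2) the pool is (5, 5, 6)
  run J4 (needs (1, 5, 3), free (5, 5, 6)); after release of (0, 1, 0) the pool is (5, 6, 6)
  run J7 (needs (3, 3, 5), free (5, 6, 6)); after release of (0, 1, 3) the pool is (5, 7, 9)


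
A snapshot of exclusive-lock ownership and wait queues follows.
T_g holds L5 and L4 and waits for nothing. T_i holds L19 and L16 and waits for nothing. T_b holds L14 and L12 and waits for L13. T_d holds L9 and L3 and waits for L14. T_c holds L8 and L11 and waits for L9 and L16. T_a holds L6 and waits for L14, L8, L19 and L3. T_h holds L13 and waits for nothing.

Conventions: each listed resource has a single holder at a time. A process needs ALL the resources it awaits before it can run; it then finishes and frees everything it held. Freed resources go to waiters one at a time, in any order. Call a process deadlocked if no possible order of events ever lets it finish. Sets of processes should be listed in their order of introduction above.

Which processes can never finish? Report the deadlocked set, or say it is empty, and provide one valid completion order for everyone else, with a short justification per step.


No process is deadlocked.
Key observation: there is no circular wait here — follow any chain and it reaches a process that is free to run now.
A valid finishing order for the others: T_h, T_b, T_d, T_g, T_i, T_c, T_a.
Check, step by step:
  T_h waits on nothing -> runs at once and releases L13
  run T_b (all its waits — L13 — are resolved); releases L14 and L12
  run T_d (all its waits — L14 — are resolved); releases L9 and L3
  T_g waits on nothing -> runs at once and releases L5 and L4
  T_i waits on nothing -> runs at once and releases L19 and L16
  run T_c (all its waits — L9 and L16 — are resolved); releases L8 and L11
  run T_a (all its waits — L14, L8, L19 and L3 — are resolved); releases L6


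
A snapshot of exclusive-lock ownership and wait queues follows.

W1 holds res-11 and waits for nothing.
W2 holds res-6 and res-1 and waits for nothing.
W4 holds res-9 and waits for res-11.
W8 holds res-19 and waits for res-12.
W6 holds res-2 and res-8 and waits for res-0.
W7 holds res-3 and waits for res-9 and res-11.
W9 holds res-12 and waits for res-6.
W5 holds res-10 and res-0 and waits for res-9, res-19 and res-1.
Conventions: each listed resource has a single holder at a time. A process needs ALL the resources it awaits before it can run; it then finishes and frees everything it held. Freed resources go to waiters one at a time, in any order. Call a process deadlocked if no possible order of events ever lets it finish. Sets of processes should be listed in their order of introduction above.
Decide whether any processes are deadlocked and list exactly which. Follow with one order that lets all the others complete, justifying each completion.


The deadlocked set is empty.
Key observation: although several processes wait, no cycle exists — each chain bottoms out at a free runner.
A valid finishing order for the others: W2, W9, W1, W4, W8, W7, W5, W6.
Step-by-step check:
  run W2 (it waits on nothing); releases res-6 and res-1
  W9 waits on res-6 — all released -> runs and releases res-12
  run W1 (it waits on nothing); releases res-11
  W4 waits on res-11 — all released -> runs and releases res-9
  W8 waits on res-12 — all released -> runs and releases res-19
  W7 waits on res-9 and res-11 — all released -> runs and releases res-3
  W5 waits on res-9, res-19 and res-1 — all released -> runs and releases res-10 and res-0
  W6 waits on res-0 — all released -> runs and releases res-2 and res-8


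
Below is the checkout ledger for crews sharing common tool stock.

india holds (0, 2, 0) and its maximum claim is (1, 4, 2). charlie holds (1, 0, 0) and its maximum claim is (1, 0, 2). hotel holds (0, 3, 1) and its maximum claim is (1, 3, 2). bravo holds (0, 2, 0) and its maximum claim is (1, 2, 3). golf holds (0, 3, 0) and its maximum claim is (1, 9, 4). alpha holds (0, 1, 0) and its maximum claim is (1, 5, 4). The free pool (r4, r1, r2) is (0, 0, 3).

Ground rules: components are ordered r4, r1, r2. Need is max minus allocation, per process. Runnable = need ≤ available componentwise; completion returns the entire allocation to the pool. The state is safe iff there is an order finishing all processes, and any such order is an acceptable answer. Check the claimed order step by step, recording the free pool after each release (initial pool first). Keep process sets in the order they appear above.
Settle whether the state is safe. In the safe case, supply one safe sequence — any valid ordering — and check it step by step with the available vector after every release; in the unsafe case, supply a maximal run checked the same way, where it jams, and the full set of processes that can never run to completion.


SAFE, for example via the order charlie, hotel, bravo, alpha, golf, india.
Key observation: hotel marks the first exact bind of the order: its need (1, 0, 1) fits the free (1, 0, 3) with zero slack on a requested resource.
Walking it through:
  pool = (0, 0, 3)
  run charlie (needs (0, 0, 2), free (0, 0, 3)); after release of (1, 0, 0) the pool is (1, 0, 3)
  run hotel (needs (1, 0, 1), free (1, 0, 3)); after release of (0, 3, 1) the pool is (1, 3, 4)
  run bravo (needs (1, 0, 3), free (1, 3, 4)); after release of (0, 2, 0) the pool is (1, 5, 4)
  run alpha (needs (1, 4, 4), free (1, 5, 4)); after release of (0, 1, 0) the pool is (1, 6, 4)
  run golf (needs (1, 6, 4), free (1, 6, 4)); after release of (0, 3, 0) the pool is (1, 9, 4)
  run india (needs (1, 2, 2), free (1, 9, 4)); after release of (0, 2, 0) the pool is (1, 11, 4)


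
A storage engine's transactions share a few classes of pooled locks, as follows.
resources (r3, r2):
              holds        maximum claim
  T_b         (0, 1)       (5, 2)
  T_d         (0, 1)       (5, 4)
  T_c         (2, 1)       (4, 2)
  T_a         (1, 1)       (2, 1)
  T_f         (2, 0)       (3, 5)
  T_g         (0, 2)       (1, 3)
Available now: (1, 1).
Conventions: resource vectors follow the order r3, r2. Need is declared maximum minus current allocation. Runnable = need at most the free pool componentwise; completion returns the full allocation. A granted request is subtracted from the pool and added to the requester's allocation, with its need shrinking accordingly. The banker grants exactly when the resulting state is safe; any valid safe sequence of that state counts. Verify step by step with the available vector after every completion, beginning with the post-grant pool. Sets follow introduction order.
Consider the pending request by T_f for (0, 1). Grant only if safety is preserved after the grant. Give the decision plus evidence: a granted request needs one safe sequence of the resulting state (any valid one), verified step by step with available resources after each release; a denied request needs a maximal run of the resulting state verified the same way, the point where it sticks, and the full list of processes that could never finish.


GRANT — the state after the grant stays safe, e.g. via T_a, T_c, T_g, T_f, T_b, T_d.
Key observation: after the grant the pool drops to (1, 0), which still lets T_a finish first and unwind the rest.
Step-by-step check of the post-grant state:
  pool = (1, 0)
  run T_a (needs (1, 0), free (1, 0)); after release of (1, 1) the pool is (2, 1)
  run T_c (needs (2, 1), free (2, 1)); after release of (2, 1) the pool is (4, 2)
  run T_g (needs (1, 1), free (4, 2)); after release of (0, 2) the pool is (4, 4)
  run T_f (needs (1, 4), free (4, 4)); after release of (2, 1) the pool is (6, 5)
  run T_b (needs (5, 1), free (6, 5)); after release of (0, 1) the pool is (6, 6)
  run T_d (needs (5, 3), free (6, 6)); after release of (0, 1) the pool is (6, 7)


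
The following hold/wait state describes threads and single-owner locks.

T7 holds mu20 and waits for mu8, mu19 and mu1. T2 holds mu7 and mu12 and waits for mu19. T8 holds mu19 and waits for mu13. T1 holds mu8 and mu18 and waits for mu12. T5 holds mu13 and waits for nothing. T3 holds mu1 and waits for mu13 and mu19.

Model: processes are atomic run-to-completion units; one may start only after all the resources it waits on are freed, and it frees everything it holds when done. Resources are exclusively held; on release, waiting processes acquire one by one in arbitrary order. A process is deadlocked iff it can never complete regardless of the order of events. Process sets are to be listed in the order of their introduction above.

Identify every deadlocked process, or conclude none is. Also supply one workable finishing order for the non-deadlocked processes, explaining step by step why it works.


No process is deadlocked.
Key observation: all waits point, directly or indirectly, at processes that can finish, so nothing is permanently blocked.
A valid finishing order for the others: T5, T8, T3, T2, T1, T7.
Check, step by step:
  T5: no waits; runs immediately, freeing mu13
  T8 waits on mu13 — all released -> runs and releases mu19
  T3 waits on mu13 and mu19 — all released -> runs and releases mu1
  T2 waits on mu19 — all released -> runs and releases mu7 and mu12
  T1 waits on mu12 — all released -> runs and releases mu8 and mu18
  T7 waits on mu8, mu19 and mu1 — all released -> runs and releases mu20


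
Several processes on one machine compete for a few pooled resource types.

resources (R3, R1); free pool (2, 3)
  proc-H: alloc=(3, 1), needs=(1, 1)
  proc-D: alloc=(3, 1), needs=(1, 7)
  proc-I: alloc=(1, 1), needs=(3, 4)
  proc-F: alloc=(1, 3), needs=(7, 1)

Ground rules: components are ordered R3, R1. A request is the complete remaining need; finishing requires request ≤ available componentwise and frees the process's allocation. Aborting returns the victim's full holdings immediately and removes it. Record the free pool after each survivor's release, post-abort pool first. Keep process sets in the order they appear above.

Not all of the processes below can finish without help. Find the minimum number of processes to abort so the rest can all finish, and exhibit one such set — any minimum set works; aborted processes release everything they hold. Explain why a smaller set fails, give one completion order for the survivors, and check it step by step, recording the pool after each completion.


Minimum abort set: proc-D.
Key observation: proc-F could never have finished before the abort; with (3, 1) returned by proc-D, it fits at step 3.
No smaller set exists: with zero aborts the deadlock remains.
Survivors finish in the order: proc-I, proc-H, proc-F. Walking it through (pool after the aborts first):
  pool = (5, 4)
  proc-I needs (3, 4) <= (5, 4) -> finishes; pool += (1, 1) = (6, 5)
  proc-H needs (1, 1) <= (6, 5) -> finishes; pool += (3, 1) = (9, 6)
  proc-F needs (7, 1) <= (9, 6) -> finishes; pool += (1, 3) = (10, 9)


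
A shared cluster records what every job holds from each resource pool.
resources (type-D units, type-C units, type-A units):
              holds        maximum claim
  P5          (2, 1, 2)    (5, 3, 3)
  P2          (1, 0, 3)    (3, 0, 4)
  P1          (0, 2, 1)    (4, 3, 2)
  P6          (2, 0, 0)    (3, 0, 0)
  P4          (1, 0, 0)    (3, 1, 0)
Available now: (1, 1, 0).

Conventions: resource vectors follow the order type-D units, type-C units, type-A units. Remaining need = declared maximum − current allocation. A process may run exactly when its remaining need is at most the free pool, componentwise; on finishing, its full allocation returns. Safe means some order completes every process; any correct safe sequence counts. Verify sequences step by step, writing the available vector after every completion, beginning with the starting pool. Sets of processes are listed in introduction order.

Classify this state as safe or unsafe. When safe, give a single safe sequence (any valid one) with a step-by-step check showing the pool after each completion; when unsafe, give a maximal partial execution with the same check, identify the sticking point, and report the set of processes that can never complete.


UNSAFE — no complete ordering exists.
Key observation: the pool after P6, P4 is (4, 1, 0); every surviving request exceeds it in type-A units, so progress ends there.
A maximal execution: P6, P4 — then nothing else fits. Step-by-step check:
  pool = (1, 1, 0)
  P6: need (1, 0, 0) fits (1, 1, 0); releases (2, 0, 0), pool now (3, 1, 0)
  P4: need (2, 1, 0) fits (3, 1, 0); releases (1, 0, 0), pool now (4, 1, 0)
  P5 still needs (3, 2, 1) but only (4, 1, 0) is free — short on type-C units and type-A units
  P2 still needs (2, 0, 1) but only (4, 1, 0) is free — short on type-A units
  P1 still needs (4, 1, 1) but only (4, 1, 0) is free — short on type-A units
Processes that can never finish: P5, P2 and P1.
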